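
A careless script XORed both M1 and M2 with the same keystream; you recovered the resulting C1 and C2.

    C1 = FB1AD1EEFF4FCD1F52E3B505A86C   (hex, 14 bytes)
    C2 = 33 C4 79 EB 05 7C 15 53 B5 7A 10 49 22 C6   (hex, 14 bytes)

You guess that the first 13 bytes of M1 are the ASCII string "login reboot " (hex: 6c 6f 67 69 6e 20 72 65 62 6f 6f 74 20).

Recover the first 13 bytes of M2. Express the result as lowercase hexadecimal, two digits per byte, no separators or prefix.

First, C1 ⊕ C2 = (M1 ⊕ K) ⊕ (M2 ⊕ K) = M1 ⊕ M2, so the key drops out. Then M2 = (M1 ⊕ M2) ⊕ M1 over the first 13 bytes.
byte 0: (fb xor 33) xor 6c = c8 xor 6c = a4
byte 1: (1a xor c4) xor 6f = de xor 6f = b1
byte 2: (d1 xor 79) xor 67 = a8 xor 67 = cf
byte 3: (ee xor eb) xor 69 = 05 xor 69 = 6c
byte 4: (ff xor 05) xor 6e = fa xor 6e = 94
byte 5: (4f xor 7c) xor 20 = 33 xor 20 = 13
byte 6: (cd xor 15) xor 72 = d8 xor 72 = aa
byte 7: (1f xor 53) xor 65 = 4c xor 65 = 29
byte 8: (52 xor b5) xor 62 = e7 xor 62 = 85
byte 9: (e3 xor 7a) xor 6f = 99 xor 6f = f6
byte 10: (b5 xor 10) xor 6f = a5 xor 6f = ca
byte 11: (05 xor 49) xor 74 = 4c xor 74 = 38
byte 12: (a8 xor 22) xor 20 = 8a xor 20 = aa

a4b1cf6c9413aa2985f6ca38aa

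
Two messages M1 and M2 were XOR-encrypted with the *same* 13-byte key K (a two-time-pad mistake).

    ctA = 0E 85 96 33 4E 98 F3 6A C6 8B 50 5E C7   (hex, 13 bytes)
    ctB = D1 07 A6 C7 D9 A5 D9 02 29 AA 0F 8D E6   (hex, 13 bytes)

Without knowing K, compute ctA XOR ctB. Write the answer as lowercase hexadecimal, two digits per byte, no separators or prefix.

ctA ⊕ ctB = (M1 ⊕ K) ⊕ (M2 ⊕ K) = M1 ⊕ M2 — the shared key cancels under XOR.
00001110 xor 11010001 = 11011111
10000101 xor 00000111 = 10000010
10010110 xor 10100110 = 00110000
00110011 xor 11000111 = 11110100
01001110 xor 11011001 = 10010111
10011000 xor 10100101 = 00111101
11110011 xor 11011001 = 00101010
01101010 xor 00000010 = 01101000
11000110 xor 00101001 = 11101111
10001011 xor 10101010 = 00100001
01010000 xor 00001111 = 01011111
01011110 xor 10001101 = 11010011
11000111 xor 11100110 = 00100001

df8230f4973d2a68ef215fd321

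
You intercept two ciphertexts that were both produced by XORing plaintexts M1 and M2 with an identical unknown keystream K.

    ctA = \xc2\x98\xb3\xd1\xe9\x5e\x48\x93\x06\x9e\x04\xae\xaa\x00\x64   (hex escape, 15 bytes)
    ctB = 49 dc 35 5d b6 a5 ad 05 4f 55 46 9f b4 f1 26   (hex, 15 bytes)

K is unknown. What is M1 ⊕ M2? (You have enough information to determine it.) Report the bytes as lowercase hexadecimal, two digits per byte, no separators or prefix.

8b44868c5ffbe59649cb42311ef142

ctA ⊕ ctB = (M1 ⊕ K) ⊕ (M2 ⊕ K) = M1 ⊕ M2 — the shared key cancels under XOR.
c2 xor 49 = 8b
98 xor dc = 44
b3 xor 35 = 86
d1 xor 5d = 8c
e9 xor b6 = 5f
5e xor a5 = fb
48 xor ad = e5
93 xor 05 = 96
06 xor 4f = 49
9e xor 55 = cb
04 xor 46 = 42
ae xor 9f = 31
aa xor b4 = 1e
00 xor f1 = f1
64 xor 26 = 42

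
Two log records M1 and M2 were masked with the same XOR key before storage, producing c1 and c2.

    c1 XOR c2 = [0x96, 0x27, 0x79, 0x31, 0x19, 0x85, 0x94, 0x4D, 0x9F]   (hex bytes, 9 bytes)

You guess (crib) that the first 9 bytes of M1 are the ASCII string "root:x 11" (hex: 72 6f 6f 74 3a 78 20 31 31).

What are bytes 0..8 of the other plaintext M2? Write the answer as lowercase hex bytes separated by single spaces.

Since c1 ⊕ c2 = M1 ⊕ M2, XORing with the guessed M1 bytes yields the corresponding M2 bytes: M2 = (c1 ⊕ c2) ⊕ M1.
byte 0: 96 XOR 72 = e4
byte 1: 27 XOR 6f = 48
byte 2: 79 XOR 6f = 16
byte 3: 31 XOR 74 = 45
byte 4: 19 XOR 3a = 23
byte 5: 85 XOR 78 = fd
byte 6: 94 XOR 20 = b4
byte 7: 4d XOR 31 = 7c
byte 8: 9f XOR 31 = ae

e4 48 16 45 23 fd b4 7c ae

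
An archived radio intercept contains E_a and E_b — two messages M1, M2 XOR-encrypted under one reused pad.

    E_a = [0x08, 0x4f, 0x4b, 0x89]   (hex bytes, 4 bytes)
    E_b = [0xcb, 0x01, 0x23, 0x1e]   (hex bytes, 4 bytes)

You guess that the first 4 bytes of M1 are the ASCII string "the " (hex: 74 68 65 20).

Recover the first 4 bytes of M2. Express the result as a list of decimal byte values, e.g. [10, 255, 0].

[183, 38, 13, 183]

First, E_a ⊕ E_b = (M1 ⊕ K) ⊕ (M2 ⊕ K) = M1 ⊕ M2, so the key drops out. Then M2 = (M1 ⊕ M2) ⊕ M1 over the first 4 bytes.
byte 0: (08 xor cb) xor 74 = c3 xor 74 = b7
byte 1: (4f xor 01) xor 68 = 4e xor 68 = 26
byte 2: (4b xor 23) xor 65 = 68 xor 65 = 0d
byte 3: (89 xor 1e) xor 20 = 97 xor 20 = b7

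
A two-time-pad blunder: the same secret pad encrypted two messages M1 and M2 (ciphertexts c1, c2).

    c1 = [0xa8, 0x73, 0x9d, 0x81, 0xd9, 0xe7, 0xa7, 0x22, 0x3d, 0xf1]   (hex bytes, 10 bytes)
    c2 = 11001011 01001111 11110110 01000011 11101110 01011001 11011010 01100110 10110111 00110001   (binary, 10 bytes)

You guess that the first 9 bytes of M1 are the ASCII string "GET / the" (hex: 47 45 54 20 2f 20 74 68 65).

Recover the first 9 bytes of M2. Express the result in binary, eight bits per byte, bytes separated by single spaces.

First, c1 ⊕ c2 = (M1 ⊕ K) ⊕ (M2 ⊕ K) = M1 ⊕ M2, so the key drops out. Then M2 = (M1 ⊕ M2) ⊕ M1 over the first 9 bytes.
byte 0: (a8 XOR cb) XOR 47 = 63 XOR 47 = 24
byte 1: (73 XOR 4f) XOR 45 = 3c XOR 45 = 79
byte 2: (9d XOR f6) XOR 54 = 6b XOR 54 = 3f
byte 3: (81 XOR 43) XOR 20 = c2 XOR 20 = e2
byte 4: (d9 XOR ee) XOR 2f = 37 XOR 2f = 18
byte 5: (e7 XOR 59) XOR 20 = be XOR 20 = 9e
byte 6: (a7 XOR da) XOR 74 = 7d XOR 74 = 09
byte 7: (22 XOR 66) XOR 68 = 44 XOR 68 = 2c
byte 8: (3d XOR b7) XOR 65 = 8a XOR 65 = ef

00100100 01111001 00111111 11100010 00011000 10011110 00001001 00101100 11101111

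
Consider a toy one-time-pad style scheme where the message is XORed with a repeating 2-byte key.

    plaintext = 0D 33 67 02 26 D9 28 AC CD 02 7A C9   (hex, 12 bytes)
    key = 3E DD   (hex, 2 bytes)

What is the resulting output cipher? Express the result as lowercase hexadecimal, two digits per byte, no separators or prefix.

The 2-byte key repeats, so the effective keystream is 3e dd 3e dd 3e dd 3e dd 3e dd 3e dd.
byte 0: 0d ^ 3e = 33
byte 1: 33 ^ dd = ee
byte 2: 67 ^ 3e = 59
byte 3: 02 ^ dd = df
byte 4: 26 ^ 3e = 18
byte 5: d9 ^ dd = 04
byte 6: 28 ^ 3e = 16
byte 7: ac ^ dd = 71
byte 8: cd ^ 3e = f3
byte 9: 02 ^ dd = df
byte 10: 7a ^ 3e = 44
byte 11: c9 ^ dd = 14

33ee59df18041671f3df4414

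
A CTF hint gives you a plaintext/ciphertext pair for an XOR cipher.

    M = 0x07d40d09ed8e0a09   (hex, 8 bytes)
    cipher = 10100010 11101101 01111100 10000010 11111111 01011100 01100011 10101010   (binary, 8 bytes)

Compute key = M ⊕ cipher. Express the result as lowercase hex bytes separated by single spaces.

a5 39 71 8b 12 d2 69 a3

Since cipher = M ⊕ key, XORing both sides with M gives key = M ⊕ cipher.
07 XOR a2 = a5
d4 XOR ed = 39
0d XOR 7c = 71
09 XOR 82 = 8b
ed XOR ff = 12
8e XOR 5c = d2
0a XOR 63 = 69
09 XOR aa = a3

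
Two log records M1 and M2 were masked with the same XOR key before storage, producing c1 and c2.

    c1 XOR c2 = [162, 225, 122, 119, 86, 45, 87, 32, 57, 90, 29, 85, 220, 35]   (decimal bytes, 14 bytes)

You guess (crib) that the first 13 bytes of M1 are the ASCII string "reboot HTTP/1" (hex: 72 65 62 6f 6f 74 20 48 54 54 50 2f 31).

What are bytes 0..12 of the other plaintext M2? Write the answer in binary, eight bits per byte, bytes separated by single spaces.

Since c1 ⊕ c2 = M1 ⊕ M2, XORing with the guessed M1 bytes yields the corresponding M2 bytes: M2 = (c1 ⊕ c2) ⊕ M1.
byte 0: a2 XOR 72 = d0
byte 1: e1 XOR 65 = 84
byte 2: 7a XOR 62 = 18
byte 3: 77 XOR 6f = 18
byte 4: 56 XOR 6f = 39
byte 5: 2d XOR 74 = 59
byte 6: 57 XOR 20 = 77
byte 7: 20 XOR 48 = 68
byte 8: 39 XOR 54 = 6d
byte 9: 5a XOR 54 = 0e
byte 10: 1d XOR 50 = 4d
byte 11: 55 XOR 2f = 7a
byte 12: dc XOR 31 = ed

11010000 10000100 00011000 00011000 00111001 01011001 01110111 01101000 01101101 00001110 01001101 01111010 11101101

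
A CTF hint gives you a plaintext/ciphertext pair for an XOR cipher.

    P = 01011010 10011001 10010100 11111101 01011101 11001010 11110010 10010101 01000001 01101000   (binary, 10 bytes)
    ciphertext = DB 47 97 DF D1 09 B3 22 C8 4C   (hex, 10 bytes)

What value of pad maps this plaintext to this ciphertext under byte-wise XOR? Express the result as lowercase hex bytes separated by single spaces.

81 de 03 22 8c c3 41 b7 89 24

Since ciphertext = P ⊕ pad, XORing both sides with P gives pad = P ⊕ ciphertext.
5a ^ db = 81
99 ^ 47 = de
94 ^ 97 = 03
fd ^ df = 22
5d ^ d1 = 8c
ca ^ 09 = c3
f2 ^ b3 = 41
95 ^ 22 = b7
41 ^ c8 = 89
68 ^ 4c = 24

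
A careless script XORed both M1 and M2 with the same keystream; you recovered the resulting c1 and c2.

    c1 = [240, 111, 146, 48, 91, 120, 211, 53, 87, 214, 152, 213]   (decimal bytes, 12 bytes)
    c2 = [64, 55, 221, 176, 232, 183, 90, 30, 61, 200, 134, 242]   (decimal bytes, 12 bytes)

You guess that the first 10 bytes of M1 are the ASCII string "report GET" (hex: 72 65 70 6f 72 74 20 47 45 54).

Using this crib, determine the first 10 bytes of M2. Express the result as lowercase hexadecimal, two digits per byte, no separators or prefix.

c23d3fefc1bba96c2f4a

First, c1 ⊕ c2 = (M1 ⊕ K) ⊕ (M2 ⊕ K) = M1 ⊕ M2, so the key drops out. Then M2 = (M1 ⊕ M2) ⊕ M1 over the first 10 bytes.
byte 0: (f0 ^ 40) ^ 72 = b0 ^ 72 = c2
byte 1: (6f ^ 37) ^ 65 = 58 ^ 65 = 3d
byte 2: (92 ^ dd) ^ 70 = 4f ^ 70 = 3f
byte 3: (30 ^ b0) ^ 6f = 80 ^ 6f = ef
byte 4: (5b ^ e8) ^ 72 = b3 ^ 72 = c1
byte 5: (78 ^ b7) ^ 74 = cf ^ 74 = bb
byte 6: (d3 ^ 5a) ^ 20 = 89 ^ 20 = a9
byte 7: (35 ^ 1e) ^ 47 = 2b ^ 47 = 6c
byte 8: (57 ^ 3d) ^ 45 = 6a ^ 45 = 2f
byte 9: (d6 ^ c8) ^ 54 = 1e ^ 54 = 4a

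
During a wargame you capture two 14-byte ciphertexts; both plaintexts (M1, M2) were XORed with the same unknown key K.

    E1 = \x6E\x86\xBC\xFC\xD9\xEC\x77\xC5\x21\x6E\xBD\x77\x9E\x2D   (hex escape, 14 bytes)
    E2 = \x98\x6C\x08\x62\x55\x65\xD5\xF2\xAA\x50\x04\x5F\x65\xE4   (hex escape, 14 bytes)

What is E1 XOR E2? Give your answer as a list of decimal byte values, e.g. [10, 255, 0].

E1 ⊕ E2 = (M1 ⊕ K) ⊕ (M2 ⊕ K) = M1 ⊕ M2 — the shared key cancels under XOR.
6e ⊕ 98 = f6
86 ⊕ 6c = ea
bc ⊕ 08 = b4
fc ⊕ 62 = 9e
d9 ⊕ 55 = 8c
ec ⊕ 65 = 89
77 ⊕ d5 = a2
c5 ⊕ f2 = 37
21 ⊕ aa = 8b
6e ⊕ 50 = 3e
bd ⊕ 04 = b9
77 ⊕ 5f = 28
9e ⊕ 65 = fb
2d ⊕ e4 = c9

[246, 234, 180, 158, 140, 137, 162, 55, 139, 62, 185, 40, 251, 201]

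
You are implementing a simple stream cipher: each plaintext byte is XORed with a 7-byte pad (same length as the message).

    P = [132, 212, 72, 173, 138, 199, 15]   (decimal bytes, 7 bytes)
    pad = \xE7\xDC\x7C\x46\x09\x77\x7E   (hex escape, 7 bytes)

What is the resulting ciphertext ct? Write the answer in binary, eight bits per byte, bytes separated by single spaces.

01100011 00001000 00110100 11101011 10000011 10110000 01110001

XOR is its own inverse, so applying the key byte-wise gives the result directly.
132 ^ 231 =  99
212 ^ 220 =   8
 72 ^ 124 =  52
173 ^  70 = 235
138 ^   9 = 131
199 ^ 119 = 176
 15 ^ 126 = 113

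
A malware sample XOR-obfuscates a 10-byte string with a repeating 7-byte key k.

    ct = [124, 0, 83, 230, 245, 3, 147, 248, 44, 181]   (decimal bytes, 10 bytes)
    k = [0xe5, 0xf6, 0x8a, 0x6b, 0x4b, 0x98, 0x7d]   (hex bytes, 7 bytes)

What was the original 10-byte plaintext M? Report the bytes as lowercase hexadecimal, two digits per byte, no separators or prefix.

The 7-byte key repeats, so the effective keystream is e5 f6 8a 6b 4b 98 7d e5 f6 8a.
byte 0: 7c xor e5 = 99
byte 1: 00 xor f6 = f6
byte 2: 53 xor 8a = d9
byte 3: e6 xor 6b = 8d
byte 4: f5 xor 4b = be
byte 5: 03 xor 98 = 9b
byte 6: 93 xor 7d = ee
byte 7: f8 xor e5 = 1d
byte 8: 2c xor f6 = da
byte 9: b5 xor 8a = 3f

99f6d98dbe9bee1dda3f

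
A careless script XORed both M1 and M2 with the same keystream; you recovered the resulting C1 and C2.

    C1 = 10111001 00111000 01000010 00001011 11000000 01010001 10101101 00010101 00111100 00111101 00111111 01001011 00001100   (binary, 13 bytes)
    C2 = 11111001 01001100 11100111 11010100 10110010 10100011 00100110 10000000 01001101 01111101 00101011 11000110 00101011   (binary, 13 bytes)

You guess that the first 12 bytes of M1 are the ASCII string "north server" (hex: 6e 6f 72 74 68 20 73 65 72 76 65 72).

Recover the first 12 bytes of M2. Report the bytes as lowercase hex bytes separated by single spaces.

2e 1b d7 ab 1a d2 f8 f0 03 36 71 ff

First, C1 ⊕ C2 = (M1 ⊕ K) ⊕ (M2 ⊕ K) = M1 ⊕ M2, so the key drops out. Then M2 = (M1 ⊕ M2) ⊕ M1 over the first 12 bytes.
byte 0: (b9 XOR f9) XOR 6e = 40 XOR 6e = 2e
byte 1: (38 XOR 4c) XOR 6f = 74 XOR 6f = 1b
byte 2: (42 XOR e7) XOR 72 = a5 XOR 72 = d7
byte 3: (0b XOR d4) XOR 74 = df XOR 74 = ab
byte 4: (c0 XOR b2) XOR 68 = 72 XOR 68 = 1a
byte 5: (51 XOR a3) XOR 20 = f2 XOR 20 = d2
byte 6: (ad XOR 26) XOR 73 = 8b XOR 73 = f8
byte 7: (15 XOR 80) XOR 65 = 95 XOR 65 = f0
byte 8: (3c XOR 4d) XOR 72 = 71 XOR 72 = 03
byte 9: (3d XOR 7d) XOR 76 = 40 XOR 76 = 36
byte 10: (3f XOR 2b) XOR 65 = 14 XOR 65 = 71
byte 11: (4b XOR c6) XOR 72 = 8d XOR 72 = ff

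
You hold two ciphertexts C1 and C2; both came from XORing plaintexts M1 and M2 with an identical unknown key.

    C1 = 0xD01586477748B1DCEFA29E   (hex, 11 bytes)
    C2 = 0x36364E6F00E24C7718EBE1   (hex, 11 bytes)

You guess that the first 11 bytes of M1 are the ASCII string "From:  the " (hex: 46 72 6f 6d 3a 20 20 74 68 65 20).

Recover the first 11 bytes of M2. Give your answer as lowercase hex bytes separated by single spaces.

a0 51 a7 45 4d 8a dd df 9f 2c 5f

First, C1 ⊕ C2 = (M1 ⊕ K) ⊕ (M2 ⊕ K) = M1 ⊕ M2, so the key drops out. Then M2 = (M1 ⊕ M2) ⊕ M1 over the first 11 bytes.
byte 0: (d0 xor 36) xor 46 = e6 xor 46 = a0
byte 1: (15 xor 36) xor 72 = 23 xor 72 = 51
byte 2: (86 xor 4e) xor 6f = c8 xor 6f = a7
byte 3: (47 xor 6f) xor 6d = 28 xor 6d = 45
byte 4: (77 xor 00) xor 3a = 77 xor 3a = 4d
byte 5: (48 xor e2) xor 20 = aa xor 20 = 8a
byte 6: (b1 xor 4c) xor 20 = fd xor 20 = dd
byte 7: (dc xor 77) xor 74 = ab xor 74 = df
byte 8: (ef xor 18) xor 68 = f7 xor 68 = 9f
byte 9: (a2 xor eb) xor 65 = 49 xor 65 = 2c
byte 10: (9e xor e1) xor 20 = 7f xor 20 = 5f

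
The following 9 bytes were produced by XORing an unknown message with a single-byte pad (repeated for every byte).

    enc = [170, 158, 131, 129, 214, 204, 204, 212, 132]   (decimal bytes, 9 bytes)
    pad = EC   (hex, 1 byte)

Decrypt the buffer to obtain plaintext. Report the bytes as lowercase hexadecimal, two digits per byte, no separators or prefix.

The 1-byte key repeats, so the effective keystream is ec ec ec ec ec ec ec ec ec.
byte 0: 10101010 ⊕ 11101100 = 01000110
byte 1: 10011110 ⊕ 11101100 = 01110010
byte 2: 10000011 ⊕ 11101100 = 01101111
byte 3: 10000001 ⊕ 11101100 = 01101101
byte 4: 11010110 ⊕ 11101100 = 00111010
byte 5: 11001100 ⊕ 11101100 = 00100000
byte 6: 11001100 ⊕ 11101100 = 00100000
byte 7: 11010100 ⊕ 11101100 = 00111000
byte 8: 10000100 ⊕ 11101100 = 01101000

46726f6d3a20203868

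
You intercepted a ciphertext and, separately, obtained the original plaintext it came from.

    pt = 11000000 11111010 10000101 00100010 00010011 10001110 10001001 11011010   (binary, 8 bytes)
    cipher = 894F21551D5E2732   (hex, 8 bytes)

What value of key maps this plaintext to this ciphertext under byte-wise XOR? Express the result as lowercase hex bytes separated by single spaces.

49 b5 a4 77 0e d0 ae e8

Since cipher = pt ⊕ key, XORing both sides with pt gives key = pt ⊕ cipher.
byte 0: 11000000 xor 10001001 = 01001001
byte 1: 11111010 xor 01001111 = 10110101
byte 2: 10000101 xor 00100001 = 10100100
byte 3: 00100010 xor 01010101 = 01110111
byte 4: 00010011 xor 00011101 = 00001110
byte 5: 10001110 xor 01011110 = 11010000
byte 6: 10001001 xor 00100111 = 10101110
byte 7: 11011010 xor 00110010 = 11101000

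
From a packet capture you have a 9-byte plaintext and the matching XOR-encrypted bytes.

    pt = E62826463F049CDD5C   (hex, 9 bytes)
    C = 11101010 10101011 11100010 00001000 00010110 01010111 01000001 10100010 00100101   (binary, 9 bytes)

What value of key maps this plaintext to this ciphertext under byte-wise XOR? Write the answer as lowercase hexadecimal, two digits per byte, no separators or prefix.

0c83c44e2953dd7f79

Since C = pt ⊕ key, XORing both sides with pt gives key = pt ⊕ C.
byte 0: e6 ⊕ ea = 0c
byte 1: 28 ⊕ ab = 83
byte 2: 26 ⊕ e2 = c4
byte 3: 46 ⊕ 08 = 4e
byte 4: 3f ⊕ 16 = 29
byte 5: 04 ⊕ 57 = 53
byte 6: 9c ⊕ 41 = dd
byte 7: dd ⊕ a2 = 7f
byte 8: 5c ⊕ 25 = 79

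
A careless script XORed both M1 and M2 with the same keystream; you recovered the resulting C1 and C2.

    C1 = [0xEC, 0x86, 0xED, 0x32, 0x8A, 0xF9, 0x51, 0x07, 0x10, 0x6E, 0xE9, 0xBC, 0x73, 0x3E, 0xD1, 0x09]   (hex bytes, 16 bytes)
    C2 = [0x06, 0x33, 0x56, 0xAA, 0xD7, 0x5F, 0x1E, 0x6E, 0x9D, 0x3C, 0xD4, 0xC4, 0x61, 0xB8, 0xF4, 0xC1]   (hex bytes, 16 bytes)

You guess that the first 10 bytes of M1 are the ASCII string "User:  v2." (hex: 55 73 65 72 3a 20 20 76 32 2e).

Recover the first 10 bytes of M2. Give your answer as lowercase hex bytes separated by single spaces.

First, C1 ⊕ C2 = (M1 ⊕ K) ⊕ (M2 ⊕ K) = M1 ⊕ M2, so the key drops out. Then M2 = (M1 ⊕ M2) ⊕ M1 over the first 10 bytes.
byte 0: (ec ^ 06) ^ 55 = ea ^ 55 = bf
byte 1: (86 ^ 33) ^ 73 = b5 ^ 73 = c6
byte 2: (ed ^ 56) ^ 65 = bb ^ 65 = de
byte 3: (32 ^ aa) ^ 72 = 98 ^ 72 = ea
byte 4: (8a ^ d7) ^ 3a = 5d ^ 3a = 67
byte 5: (f9 ^ 5f) ^ 20 = a6 ^ 20 = 86
byte 6: (51 ^ 1e) ^ 20 = 4f ^ 20 = 6f
byte 7: (07 ^ 6e) ^ 76 = 69 ^ 76 = 1f
byte 8: (10 ^ 9d) ^ 32 = 8d ^ 32 = bf
byte 9: (6e ^ 3c) ^ 2e = 52 ^ 2e = 7c

bf c6 de ea 67 86 6f 1f bf 7c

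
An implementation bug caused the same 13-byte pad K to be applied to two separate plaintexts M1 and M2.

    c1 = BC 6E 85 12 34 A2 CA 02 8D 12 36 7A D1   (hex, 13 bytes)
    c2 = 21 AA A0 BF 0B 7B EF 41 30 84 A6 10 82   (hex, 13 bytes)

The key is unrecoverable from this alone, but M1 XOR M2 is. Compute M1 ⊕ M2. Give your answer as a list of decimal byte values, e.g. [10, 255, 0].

[157, 196, 37, 173, 63, 217, 37, 67, 189, 150, 144, 106, 83]

c1 ⊕ c2 = (M1 ⊕ K) ⊕ (M2 ⊕ K) = M1 ⊕ M2 — the shared key cancels under XOR.
bc ^ 21 = 9d
6e ^ aa = c4
85 ^ a0 = 25
12 ^ bf = ad
34 ^ 0b = 3f
a2 ^ 7b = d9
ca ^ ef = 25
02 ^ 41 = 43
8d ^ 30 = bd
12 ^ 84 = 96
36 ^ a6 = 90
7a ^ 10 = 6a
d1 ^ 82 = 53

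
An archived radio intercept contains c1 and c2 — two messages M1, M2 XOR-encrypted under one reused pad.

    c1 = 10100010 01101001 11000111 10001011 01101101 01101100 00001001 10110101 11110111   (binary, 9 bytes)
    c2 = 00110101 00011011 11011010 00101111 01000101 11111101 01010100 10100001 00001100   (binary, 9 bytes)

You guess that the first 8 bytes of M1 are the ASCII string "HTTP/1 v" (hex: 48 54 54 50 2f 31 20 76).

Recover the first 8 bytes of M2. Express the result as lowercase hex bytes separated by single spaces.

df 26 49 f4 07 a0 7d 62

First, c1 ⊕ c2 = (M1 ⊕ K) ⊕ (M2 ⊕ K) = M1 ⊕ M2, so the key drops out. Then M2 = (M1 ⊕ M2) ⊕ M1 over the first 8 bytes.
byte 0: (a2 XOR 35) XOR 48 = 97 XOR 48 = df
byte 1: (69 XOR 1b) XOR 54 = 72 XOR 54 = 26
byte 2: (c7 XOR da) XOR 54 = 1d XOR 54 = 49
byte 3: (8b XOR 2f) XOR 50 = a4 XOR 50 = f4
byte 4: (6d XOR 45) XOR 2f = 28 XOR 2f = 07
byte 5: (6c XOR fd) XOR 31 = 91 XOR 31 = a0
byte 6: (09 XOR 54) XOR 20 = 5d XOR 20 = 7d
byte 7: (b5 XOR a1) XOR 76 = 14 XOR 76 = 62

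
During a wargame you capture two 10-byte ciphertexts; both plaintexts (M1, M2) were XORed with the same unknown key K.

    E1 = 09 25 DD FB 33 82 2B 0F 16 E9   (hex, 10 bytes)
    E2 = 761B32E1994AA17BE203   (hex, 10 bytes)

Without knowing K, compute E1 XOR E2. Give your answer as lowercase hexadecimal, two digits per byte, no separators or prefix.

E1 ⊕ E2 = (M1 ⊕ K) ⊕ (M2 ⊕ K) = M1 ⊕ M2 — the shared key cancels under XOR.
00001001 ^ 01110110 = 01111111
00100101 ^ 00011011 = 00111110
11011101 ^ 00110010 = 11101111
11111011 ^ 11100001 = 00011010
00110011 ^ 10011001 = 10101010
10000010 ^ 01001010 = 11001000
00101011 ^ 10100001 = 10001010
00001111 ^ 01111011 = 01110100
00010110 ^ 11100010 = 11110100
11101001 ^ 00000011 = 11101010

7f3eef1aaac88a74f4ea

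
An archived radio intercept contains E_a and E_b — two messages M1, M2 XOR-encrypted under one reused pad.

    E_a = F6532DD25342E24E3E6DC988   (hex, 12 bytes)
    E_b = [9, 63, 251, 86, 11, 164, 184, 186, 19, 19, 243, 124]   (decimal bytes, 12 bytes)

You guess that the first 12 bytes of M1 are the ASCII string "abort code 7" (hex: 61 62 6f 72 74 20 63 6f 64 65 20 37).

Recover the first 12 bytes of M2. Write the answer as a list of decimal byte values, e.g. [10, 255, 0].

First, E_a ⊕ E_b = (M1 ⊕ K) ⊕ (M2 ⊕ K) = M1 ⊕ M2, so the key drops out. Then M2 = (M1 ⊕ M2) ⊕ M1 over the first 12 bytes.
byte 0: (f6 XOR 09) XOR 61 = ff XOR 61 = 9e
byte 1: (53 XOR 3f) XOR 62 = 6c XOR 62 = 0e
byte 2: (2d XOR fb) XOR 6f = d6 XOR 6f = b9
byte 3: (d2 XOR 56) XOR 72 = 84 XOR 72 = f6
byte 4: (53 XOR 0b) XOR 74 = 58 XOR 74 = 2c
byte 5: (42 XOR a4) XOR 20 = e6 XOR 20 = c6
byte 6: (e2 XOR b8) XOR 63 = 5a XOR 63 = 39
byte 7: (4e XOR ba) XOR 6f = f4 XOR 6f = 9b
byte 8: (3e XOR 13) XOR 64 = 2d XOR 64 = 49
byte 9: (6d XOR 13) XOR 65 = 7e XOR 65 = 1b
byte 10: (c9 XOR f3) XOR 20 = 3a XOR 20 = 1a
byte 11: (88 XOR 7c) XOR 37 = f4 XOR 37 = c3

[158, 14, 185, 246, 44, 198, 57, 155, 73, 27, 26, 195]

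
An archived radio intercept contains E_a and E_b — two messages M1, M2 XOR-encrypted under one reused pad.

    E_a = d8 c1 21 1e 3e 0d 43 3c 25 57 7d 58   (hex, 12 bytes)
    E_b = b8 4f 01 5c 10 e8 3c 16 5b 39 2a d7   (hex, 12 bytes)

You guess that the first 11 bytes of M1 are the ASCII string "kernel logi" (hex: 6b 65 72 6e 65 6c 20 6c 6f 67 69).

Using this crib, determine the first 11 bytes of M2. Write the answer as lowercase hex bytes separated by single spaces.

0b eb 52 2c 4b 89 5f 46 11 09 3e

First, E_a ⊕ E_b = (M1 ⊕ K) ⊕ (M2 ⊕ K) = M1 ⊕ M2, so the key drops out. Then M2 = (M1 ⊕ M2) ⊕ M1 over the first 11 bytes.
byte 0: (d8 XOR b8) XOR 6b = 60 XOR 6b = 0b
byte 1: (c1 XOR 4f) XOR 65 = 8e XOR 65 = eb
byte 2: (21 XOR 01) XOR 72 = 20 XOR 72 = 52
byte 3: (1e XOR 5c) XOR 6e = 42 XOR 6e = 2c
byte 4: (3e XOR 10) XOR 65 = 2e XOR 65 = 4b
byte 5: (0d XOR e8) XOR 6c = e5 XOR 6c = 89
byte 6: (43 XOR 3c) XOR 20 = 7f XOR 20 = 5f
byte 7: (3c XOR 16) XOR 6c = 2a XOR 6c = 46
byte 8: (25 XOR 5b) XOR 6f = 7e XOR 6f = 11
byte 9: (57 XOR 39) XOR 67 = 6e XOR 67 = 09
byte 10: (7d XOR 2a) XOR 69 = 57 XOR 69 = 3e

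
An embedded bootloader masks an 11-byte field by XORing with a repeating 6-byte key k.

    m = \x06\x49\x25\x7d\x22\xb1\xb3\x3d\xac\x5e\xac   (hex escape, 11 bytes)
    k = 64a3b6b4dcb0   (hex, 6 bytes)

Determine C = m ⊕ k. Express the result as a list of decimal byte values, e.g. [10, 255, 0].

[98, 234, 147, 201, 254, 1, 215, 158, 26, 234, 112]

The 6-byte key repeats, so the effective keystream is 64 a3 b6 b4 dc b0 64 a3 b6 b4 dc.
byte 0:   6 ^ 100 =  98
byte 1:  73 ^ 163 = 234
byte 2:  37 ^ 182 = 147
byte 3: 125 ^ 180 = 201
byte 4:  34 ^ 220 = 254
byte 5: 177 ^ 176 =   1
byte 6: 179 ^ 100 = 215
byte 7:  61 ^ 163 = 158
byte 8: 172 ^ 182 =  26
byte 9:  94 ^ 180 = 234
byte 10: 172 ^ 220 = 112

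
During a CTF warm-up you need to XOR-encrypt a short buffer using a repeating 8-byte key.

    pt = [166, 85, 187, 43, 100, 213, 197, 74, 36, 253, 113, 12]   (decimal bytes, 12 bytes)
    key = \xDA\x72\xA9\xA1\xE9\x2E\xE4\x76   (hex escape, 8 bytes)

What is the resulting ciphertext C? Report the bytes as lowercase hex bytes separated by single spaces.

7c 27 12 8a 8d fb 21 3c fe 8f d8 ad

The 8-byte key repeats, so the effective keystream is da 72 a9 a1 e9 2e e4 76 da 72 a9 a1.
byte 0: 166 XOR 218 = 124
byte 1:  85 XOR 114 =  39
byte 2: 187 XOR 169 =  18
byte 3:  43 XOR 161 = 138
byte 4: 100 XOR 233 = 141
byte 5: 213 XOR  46 = 251
byte 6: 197 XOR 228 =  33
byte 7:  74 XOR 118 =  60
byte 8:  36 XOR 218 = 254
byte 9: 253 XOR 114 = 143
byte 10: 113 XOR 169 = 216
byte 11:  12 XOR 161 = 173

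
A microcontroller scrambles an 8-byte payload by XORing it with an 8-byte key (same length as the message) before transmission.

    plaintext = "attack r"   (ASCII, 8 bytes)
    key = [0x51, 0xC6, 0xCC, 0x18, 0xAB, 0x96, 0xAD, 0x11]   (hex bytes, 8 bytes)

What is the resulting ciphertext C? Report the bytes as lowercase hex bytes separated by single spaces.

30 b2 b8 79 c8 fd 8d 63

XOR is its own inverse, so applying the key byte-wise gives the result directly.
61 xor 51 = 30
74 xor c6 = b2
74 xor cc = b8
61 xor 18 = 79
63 xor ab = c8
6b xor 96 = fd
20 xor ad = 8d
72 xor 11 = 63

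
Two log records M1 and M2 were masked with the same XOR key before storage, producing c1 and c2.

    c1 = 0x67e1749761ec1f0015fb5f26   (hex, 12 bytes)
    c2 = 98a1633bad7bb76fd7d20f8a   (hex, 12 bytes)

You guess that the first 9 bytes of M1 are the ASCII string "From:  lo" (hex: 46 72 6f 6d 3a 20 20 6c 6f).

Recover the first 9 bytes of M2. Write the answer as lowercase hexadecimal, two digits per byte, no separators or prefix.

b93278c1f6b78803ad

First, c1 ⊕ c2 = (M1 ⊕ K) ⊕ (M2 ⊕ K) = M1 ⊕ M2, so the key drops out. Then M2 = (M1 ⊕ M2) ⊕ M1 over the first 9 bytes.
byte 0: (67 ⊕ 98) ⊕ 46 = ff ⊕ 46 = b9
byte 1: (e1 ⊕ a1) ⊕ 72 = 40 ⊕ 72 = 32
byte 2: (74 ⊕ 63) ⊕ 6f = 17 ⊕ 6f = 78
byte 3: (97 ⊕ 3b) ⊕ 6d = ac ⊕ 6d = c1
byte 4: (61 ⊕ ad) ⊕ 3a = cc ⊕ 3a = f6
byte 5: (ec ⊕ 7b) ⊕ 20 = 97 ⊕ 20 = b7
byte 6: (1f ⊕ b7) ⊕ 20 = a8 ⊕ 20 = 88
byte 7: (00 ⊕ 6f) ⊕ 6c = 6f ⊕ 6c = 03
byte 8: (15 ⊕ d7) ⊕ 6f = c2 ⊕ 6f = ad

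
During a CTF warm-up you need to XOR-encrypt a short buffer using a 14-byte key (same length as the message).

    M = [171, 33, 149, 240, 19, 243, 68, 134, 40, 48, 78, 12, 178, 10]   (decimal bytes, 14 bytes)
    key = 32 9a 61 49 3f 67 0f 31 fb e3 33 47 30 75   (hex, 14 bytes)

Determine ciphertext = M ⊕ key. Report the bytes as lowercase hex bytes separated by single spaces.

99 bb f4 b9 2c 94 4b b7 d3 d3 7d 4b 82 7f

ab XOR 32 = 99
21 XOR 9a = bb
95 XOR 61 = f4
f0 XOR 49 = b9
13 XOR 3f = 2c
f3 XOR 67 = 94
44 XOR 0f = 4b
86 XOR 31 = b7
28 XOR fb = d3
30 XOR e3 = d3
4e XOR 33 = 7d
0c XOR 47 = 4b
b2 XOR 30 = 82
0a XOR 75 = 7f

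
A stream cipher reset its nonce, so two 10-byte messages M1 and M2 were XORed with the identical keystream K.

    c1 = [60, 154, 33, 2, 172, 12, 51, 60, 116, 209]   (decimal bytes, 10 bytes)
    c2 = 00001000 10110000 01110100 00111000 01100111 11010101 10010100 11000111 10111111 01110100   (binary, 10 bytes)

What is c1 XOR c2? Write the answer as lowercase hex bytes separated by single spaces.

34 2a 55 3a cb d9 a7 fb cb a5

c1 ⊕ c2 = (M1 ⊕ K) ⊕ (M2 ⊕ K) = M1 ⊕ M2 — the shared key cancels under XOR.
3c xor 08 = 34
9a xor b0 = 2a
21 xor 74 = 55
02 xor 38 = 3a
ac xor 67 = cb
0c xor d5 = d9
33 xor 94 = a7
3c xor c7 = fb
74 xor bf = cb
d1 xor 74 = a5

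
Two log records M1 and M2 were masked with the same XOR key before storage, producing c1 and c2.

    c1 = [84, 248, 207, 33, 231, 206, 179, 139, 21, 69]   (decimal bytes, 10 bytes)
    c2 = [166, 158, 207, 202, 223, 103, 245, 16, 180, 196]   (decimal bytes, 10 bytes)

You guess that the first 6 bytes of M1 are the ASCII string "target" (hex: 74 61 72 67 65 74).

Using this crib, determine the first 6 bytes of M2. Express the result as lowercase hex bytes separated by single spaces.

86 07 72 8c 5d dd

First, c1 ⊕ c2 = (M1 ⊕ K) ⊕ (M2 ⊕ K) = M1 ⊕ M2, so the key drops out. Then M2 = (M1 ⊕ M2) ⊕ M1 over the first 6 bytes.
byte 0: (54 xor a6) xor 74 = f2 xor 74 = 86
byte 1: (f8 xor 9e) xor 61 = 66 xor 61 = 07
byte 2: (cf xor cf) xor 72 = 00 xor 72 = 72
byte 3: (21 xor ca) xor 67 = eb xor 67 = 8c
byte 4: (e7 xor df) xor 65 = 38 xor 65 = 5d
byte 5: (ce xor 67) xor 74 = a9 xor 74 = dd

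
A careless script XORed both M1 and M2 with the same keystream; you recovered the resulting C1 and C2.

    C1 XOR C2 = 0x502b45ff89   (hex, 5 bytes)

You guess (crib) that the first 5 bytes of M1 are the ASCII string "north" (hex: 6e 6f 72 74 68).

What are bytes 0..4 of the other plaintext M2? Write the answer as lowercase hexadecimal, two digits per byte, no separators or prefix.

Since C1 ⊕ C2 = M1 ⊕ M2, XORing with the guessed M1 bytes yields the corresponding M2 bytes: M2 = (C1 ⊕ C2) ⊕ M1.
50 XOR 6e = 3e
2b XOR 6f = 44
45 XOR 72 = 37
ff XOR 74 = 8b
89 XOR 68 = e1

3e44378be1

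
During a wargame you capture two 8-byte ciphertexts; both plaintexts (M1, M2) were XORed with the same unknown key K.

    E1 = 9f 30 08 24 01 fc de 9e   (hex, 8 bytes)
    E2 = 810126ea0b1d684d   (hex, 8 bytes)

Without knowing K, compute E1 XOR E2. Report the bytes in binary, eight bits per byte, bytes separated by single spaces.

00011110 00110001 00101110 11001110 00001010 11100001 10110110 11010011

E1 ⊕ E2 = (M1 ⊕ K) ⊕ (M2 ⊕ K) = M1 ⊕ M2 — the shared key cancels under XOR.
159 ^ 129 =  30
 48 ^   1 =  49
  8 ^  38 =  46
 36 ^ 234 = 206
  1 ^  11 =  10
252 ^  29 = 225
222 ^ 104 = 182
158 ^  77 = 211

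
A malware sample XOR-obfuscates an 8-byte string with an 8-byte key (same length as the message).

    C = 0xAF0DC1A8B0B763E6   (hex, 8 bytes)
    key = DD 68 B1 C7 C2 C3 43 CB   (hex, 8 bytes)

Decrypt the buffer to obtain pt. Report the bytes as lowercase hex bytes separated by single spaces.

XOR is its own inverse, so applying the key byte-wise gives the result directly.
byte 0: af ^ dd = 72
byte 1: 0d ^ 68 = 65
byte 2: c1 ^ b1 = 70
byte 3: a8 ^ c7 = 6f
byte 4: b0 ^ c2 = 72
byte 5: b7 ^ c3 = 74
byte 6: 63 ^ 43 = 20
byte 7: e6 ^ cb = 2d

72 65 70 6f 72 74 20 2d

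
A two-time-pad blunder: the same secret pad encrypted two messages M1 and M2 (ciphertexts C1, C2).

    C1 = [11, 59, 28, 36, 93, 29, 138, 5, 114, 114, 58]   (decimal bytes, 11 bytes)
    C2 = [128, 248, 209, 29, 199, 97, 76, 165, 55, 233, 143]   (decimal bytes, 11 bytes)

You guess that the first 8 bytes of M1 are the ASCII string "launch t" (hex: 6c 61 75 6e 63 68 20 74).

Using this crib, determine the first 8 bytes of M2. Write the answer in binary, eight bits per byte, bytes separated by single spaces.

First, C1 ⊕ C2 = (M1 ⊕ K) ⊕ (M2 ⊕ K) = M1 ⊕ M2, so the key drops out. Then M2 = (M1 ⊕ M2) ⊕ M1 over the first 8 bytes.
byte 0: (0b ^ 80) ^ 6c = 8b ^ 6c = e7
byte 1: (3b ^ f8) ^ 61 = c3 ^ 61 = a2
byte 2: (1c ^ d1) ^ 75 = cd ^ 75 = b8
byte 3: (24 ^ 1d) ^ 6e = 39 ^ 6e = 57
byte 4: (5d ^ c7) ^ 63 = 9a ^ 63 = f9
byte 5: (1d ^ 61) ^ 68 = 7c ^ 68 = 14
byte 6: (8a ^ 4c) ^ 20 = c6 ^ 20 = e6
byte 7: (05 ^ a5) ^ 74 = a0 ^ 74 = d4

11100111 10100010 10111000 01010111 11111001 00010100 11100110 11010100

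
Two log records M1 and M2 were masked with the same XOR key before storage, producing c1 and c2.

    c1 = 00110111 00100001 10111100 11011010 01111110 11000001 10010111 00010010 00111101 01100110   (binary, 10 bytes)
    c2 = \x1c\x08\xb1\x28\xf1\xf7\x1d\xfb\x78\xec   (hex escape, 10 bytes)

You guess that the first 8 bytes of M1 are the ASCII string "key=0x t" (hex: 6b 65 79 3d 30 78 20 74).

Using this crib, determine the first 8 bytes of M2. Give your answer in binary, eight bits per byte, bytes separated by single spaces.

01000000 01001100 01110100 11001111 10111111 01001110 10101010 10011101

First, c1 ⊕ c2 = (M1 ⊕ K) ⊕ (M2 ⊕ K) = M1 ⊕ M2, so the key drops out. Then M2 = (M1 ⊕ M2) ⊕ M1 over the first 8 bytes.
byte 0: (37 xor 1c) xor 6b = 2b xor 6b = 40
byte 1: (21 xor 08) xor 65 = 29 xor 65 = 4c
byte 2: (bc xor b1) xor 79 = 0d xor 79 = 74
byte 3: (da xor 28) xor 3d = f2 xor 3d = cf
byte 4: (7e xor f1) xor 30 = 8f xor 30 = bf
byte 5: (c1 xor f7) xor 78 = 36 xor 78 = 4e
byte 6: (97 xor 1d) xor 20 = 8a xor 20 = aa
byte 7: (12 xor fb) xor 74 = e9 xor 74 = 9d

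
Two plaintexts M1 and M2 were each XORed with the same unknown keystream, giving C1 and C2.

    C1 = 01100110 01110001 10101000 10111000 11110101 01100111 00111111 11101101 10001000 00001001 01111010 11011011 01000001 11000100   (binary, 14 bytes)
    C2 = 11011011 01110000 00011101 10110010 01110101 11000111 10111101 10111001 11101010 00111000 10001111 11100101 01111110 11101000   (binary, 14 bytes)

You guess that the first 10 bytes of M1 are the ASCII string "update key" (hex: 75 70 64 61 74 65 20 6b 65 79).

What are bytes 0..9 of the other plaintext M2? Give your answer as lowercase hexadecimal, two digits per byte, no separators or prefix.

c871d16bf4c5a23f0748

First, C1 ⊕ C2 = (M1 ⊕ K) ⊕ (M2 ⊕ K) = M1 ⊕ M2, so the key drops out. Then M2 = (M1 ⊕ M2) ⊕ M1 over the first 10 bytes.
byte 0: (66 xor db) xor 75 = bd xor 75 = c8
byte 1: (71 xor 70) xor 70 = 01 xor 70 = 71
byte 2: (a8 xor 1d) xor 64 = b5 xor 64 = d1
byte 3: (b8 xor b2) xor 61 = 0a xor 61 = 6b
byte 4: (f5 xor 75) xor 74 = 80 xor 74 = f4
byte 5: (67 xor c7) xor 65 = a0 xor 65 = c5
byte 6: (3f xor bd) xor 20 = 82 xor 20 = a2
byte 7: (ed xor b9) xor 6b = 54 xor 6b = 3f
byte 8: (88 xor ea) xor 65 = 62 xor 65 = 07
byte 9: (09 xor 38) xor 79 = 31 xor 79 = 48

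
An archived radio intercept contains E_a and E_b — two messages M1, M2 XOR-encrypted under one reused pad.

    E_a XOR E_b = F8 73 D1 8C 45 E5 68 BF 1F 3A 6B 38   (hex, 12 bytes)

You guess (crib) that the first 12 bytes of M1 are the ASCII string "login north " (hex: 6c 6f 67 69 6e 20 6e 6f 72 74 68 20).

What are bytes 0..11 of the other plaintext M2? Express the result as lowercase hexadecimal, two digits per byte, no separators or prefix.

941cb6e52bc506d06d4e0318

Since E_a ⊕ E_b = M1 ⊕ M2, XORing with the guessed M1 bytes yields the corresponding M2 bytes: M2 = (E_a ⊕ E_b) ⊕ M1.
byte 0: 11111000 ^ 01101100 = 10010100
byte 1: 01110011 ^ 01101111 = 00011100
byte 2: 11010001 ^ 01100111 = 10110110
byte 3: 10001100 ^ 01101001 = 11100101
byte 4: 01000101 ^ 01101110 = 00101011
byte 5: 11100101 ^ 00100000 = 11000101
byte 6: 01101000 ^ 01101110 = 00000110
byte 7: 10111111 ^ 01101111 = 11010000
byte 8: 00011111 ^ 01110010 = 01101101
byte 9: 00111010 ^ 01110100 = 01001110
byte 10: 01101011 ^ 01101000 = 00000011
byte 11: 00111000 ^ 00100000 = 00011000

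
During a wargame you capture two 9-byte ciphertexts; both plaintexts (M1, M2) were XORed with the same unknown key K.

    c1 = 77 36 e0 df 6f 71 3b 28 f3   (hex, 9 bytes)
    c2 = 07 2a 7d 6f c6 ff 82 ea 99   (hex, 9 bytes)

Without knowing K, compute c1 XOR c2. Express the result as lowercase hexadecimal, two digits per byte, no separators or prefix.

c1 ⊕ c2 = (M1 ⊕ K) ⊕ (M2 ⊕ K) = M1 ⊕ M2 — the shared key cancels under XOR.
77 ⊕ 07 = 70
36 ⊕ 2a = 1c
e0 ⊕ 7d = 9d
df ⊕ 6f = b0
6f ⊕ c6 = a9
71 ⊕ ff = 8e
3b ⊕ 82 = b9
28 ⊕ ea = c2
f3 ⊕ 99 = 6a

701c9db0a98eb9c26a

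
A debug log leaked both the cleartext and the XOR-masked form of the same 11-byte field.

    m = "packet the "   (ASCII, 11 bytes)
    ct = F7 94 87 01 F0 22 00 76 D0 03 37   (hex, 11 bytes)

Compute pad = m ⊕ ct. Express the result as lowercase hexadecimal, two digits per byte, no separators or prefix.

Since ct = m ⊕ pad, XORing both sides with m gives pad = m ⊕ ct.
01110000 ⊕ 11110111 = 10000111
01100001 ⊕ 10010100 = 11110101
01100011 ⊕ 10000111 = 11100100
01101011 ⊕ 00000001 = 01101010
01100101 ⊕ 11110000 = 10010101
01110100 ⊕ 00100010 = 01010110
00100000 ⊕ 00000000 = 00100000
01110100 ⊕ 01110110 = 00000010
01101000 ⊕ 11010000 = 10111000
01100101 ⊕ 00000011 = 01100110
00100000 ⊕ 00110111 = 00010111

87f5e46a95562002b86617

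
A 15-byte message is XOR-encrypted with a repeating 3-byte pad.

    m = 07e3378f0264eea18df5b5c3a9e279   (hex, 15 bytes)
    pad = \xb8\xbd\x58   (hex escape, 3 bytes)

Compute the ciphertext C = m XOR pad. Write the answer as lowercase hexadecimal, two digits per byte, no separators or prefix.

bf5e6f37bf3c561cd54d089b115f21

The 3-byte key repeats, so the effective keystream is b8 bd 58 b8 bd 58 b8 bd 58 b8 bd 58 b8 bd 58.
byte 0: 07 ⊕ b8 = bf
byte 1: e3 ⊕ bd = 5e
byte 2: 37 ⊕ 58 = 6f
byte 3: 8f ⊕ b8 = 37
byte 4: 02 ⊕ bd = bf
byte 5: 64 ⊕ 58 = 3c
byte 6: ee ⊕ b8 = 56
byte 7: a1 ⊕ bd = 1c
byte 8: 8d ⊕ 58 = d5
byte 9: f5 ⊕ b8 = 4d
byte 10: b5 ⊕ bd = 08
byte 11: c3 ⊕ 58 = 9b
byte 12: a9 ⊕ b8 = 11
byte 13: e2 ⊕ bd = 5f
byte 14: 79 ⊕ 58 = 21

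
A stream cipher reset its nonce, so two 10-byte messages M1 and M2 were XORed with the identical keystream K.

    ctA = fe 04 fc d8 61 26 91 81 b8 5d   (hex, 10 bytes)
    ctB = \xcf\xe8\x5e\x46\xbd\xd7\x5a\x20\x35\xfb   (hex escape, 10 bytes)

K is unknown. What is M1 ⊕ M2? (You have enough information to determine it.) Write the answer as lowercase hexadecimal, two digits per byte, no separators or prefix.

31eca29edcf1cba18da6

ctA ⊕ ctB = (M1 ⊕ K) ⊕ (M2 ⊕ K) = M1 ⊕ M2 — the shared key cancels under XOR.
byte 0: 11111110 ^ 11001111 = 00110001
byte 1: 00000100 ^ 11101000 = 11101100
byte 2: 11111100 ^ 01011110 = 10100010
byte 3: 11011000 ^ 01000110 = 10011110
byte 4: 01100001 ^ 10111101 = 11011100
byte 5: 00100110 ^ 11010111 = 11110001
byte 6: 10010001 ^ 01011010 = 11001011
byte 7: 10000001 ^ 00100000 = 10100001
byte 8: 10111000 ^ 00110101 = 10001101
byte 9: 01011101 ^ 11111011 = 10100110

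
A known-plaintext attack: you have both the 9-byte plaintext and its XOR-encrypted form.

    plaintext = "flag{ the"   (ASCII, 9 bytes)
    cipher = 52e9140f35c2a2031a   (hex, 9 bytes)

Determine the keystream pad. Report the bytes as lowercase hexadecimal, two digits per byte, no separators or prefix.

Since cipher = plaintext ⊕ pad, XORing both sides with plaintext gives pad = plaintext ⊕ cipher.
66 XOR 52 = 34
6c XOR e9 = 85
61 XOR 14 = 75
67 XOR 0f = 68
7b XOR 35 = 4e
20 XOR c2 = e2
74 XOR a2 = d6
68 XOR 03 = 6b
65 XOR 1a = 7f

348575684ee2d66b7f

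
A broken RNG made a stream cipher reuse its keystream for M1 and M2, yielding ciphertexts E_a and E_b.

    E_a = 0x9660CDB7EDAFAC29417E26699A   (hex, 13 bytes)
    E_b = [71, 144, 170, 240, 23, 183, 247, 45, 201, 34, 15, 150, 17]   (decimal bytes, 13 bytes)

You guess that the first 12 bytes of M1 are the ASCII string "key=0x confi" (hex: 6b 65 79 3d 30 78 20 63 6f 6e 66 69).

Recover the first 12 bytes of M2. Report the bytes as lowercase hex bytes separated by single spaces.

First, E_a ⊕ E_b = (M1 ⊕ K) ⊕ (M2 ⊕ K) = M1 ⊕ M2, so the key drops out. Then M2 = (M1 ⊕ M2) ⊕ M1 over the first 12 bytes.
byte 0: (96 xor 47) xor 6b = d1 xor 6b = ba
byte 1: (60 xor 90) xor 65 = f0 xor 65 = 95
byte 2: (cd xor aa) xor 79 = 67 xor 79 = 1e
byte 3: (b7 xor f0) xor 3d = 47 xor 3d = 7a
byte 4: (ed xor 17) xor 30 = fa xor 30 = ca
byte 5: (af xor b7) xor 78 = 18 xor 78 = 60
byte 6: (ac xor f7) xor 20 = 5b xor 20 = 7b
byte 7: (29 xor 2d) xor 63 = 04 xor 63 = 67
byte 8: (41 xor c9) xor 6f = 88 xor 6f = e7
byte 9: (7e xor 22) xor 6e = 5c xor 6e = 32
byte 10: (26 xor 0f) xor 66 = 29 xor 66 = 4f
byte 11: (69 xor 96) xor 69 = ff xor 69 = 96

ba 95 1e 7a ca 60 7b 67 e7 32 4f 96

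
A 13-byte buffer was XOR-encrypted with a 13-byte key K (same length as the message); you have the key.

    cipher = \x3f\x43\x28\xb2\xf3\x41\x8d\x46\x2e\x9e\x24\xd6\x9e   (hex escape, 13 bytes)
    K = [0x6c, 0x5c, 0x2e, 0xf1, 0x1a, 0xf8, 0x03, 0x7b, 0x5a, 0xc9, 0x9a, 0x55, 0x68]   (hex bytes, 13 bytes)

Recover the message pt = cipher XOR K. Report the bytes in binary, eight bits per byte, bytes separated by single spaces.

00111111 xor 01101100 = 01010011
01000011 xor 01011100 = 00011111
00101000 xor 00101110 = 00000110
10110010 xor 11110001 = 01000011
11110011 xor 00011010 = 11101001
01000001 xor 11111000 = 10111001
10001101 xor 00000011 = 10001110
01000110 xor 01111011 = 00111101
00101110 xor 01011010 = 01110100
10011110 xor 11001001 = 01010111
00100100 xor 10011010 = 10111110
11010110 xor 01010101 = 10000011
10011110 xor 01101000 = 11110110

01010011 00011111 00000110 01000011 11101001 10111001 10001110 00111101 01110100 01010111 10111110 10000011 11110110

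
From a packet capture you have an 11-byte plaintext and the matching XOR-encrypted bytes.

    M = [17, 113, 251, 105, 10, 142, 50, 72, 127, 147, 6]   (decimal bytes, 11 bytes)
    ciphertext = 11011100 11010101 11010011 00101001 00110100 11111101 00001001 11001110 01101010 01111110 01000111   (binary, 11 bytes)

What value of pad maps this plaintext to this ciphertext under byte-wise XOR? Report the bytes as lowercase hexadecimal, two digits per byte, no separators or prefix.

Since ciphertext = M ⊕ pad, XORing both sides with M gives pad = M ⊕ ciphertext.
byte 0: 11 ^ dc = cd
byte 1: 71 ^ d5 = a4
byte 2: fb ^ d3 = 28
byte 3: 69 ^ 29 = 40
byte 4: 0a ^ 34 = 3e
byte 5: 8e ^ fd = 73
byte 6: 32 ^ 09 = 3b
byte 7: 48 ^ ce = 86
byte 8: 7f ^ 6a = 15
byte 9: 93 ^ 7e = ed
byte 10: 06 ^ 47 = 41

cda428403e733b8615ed41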